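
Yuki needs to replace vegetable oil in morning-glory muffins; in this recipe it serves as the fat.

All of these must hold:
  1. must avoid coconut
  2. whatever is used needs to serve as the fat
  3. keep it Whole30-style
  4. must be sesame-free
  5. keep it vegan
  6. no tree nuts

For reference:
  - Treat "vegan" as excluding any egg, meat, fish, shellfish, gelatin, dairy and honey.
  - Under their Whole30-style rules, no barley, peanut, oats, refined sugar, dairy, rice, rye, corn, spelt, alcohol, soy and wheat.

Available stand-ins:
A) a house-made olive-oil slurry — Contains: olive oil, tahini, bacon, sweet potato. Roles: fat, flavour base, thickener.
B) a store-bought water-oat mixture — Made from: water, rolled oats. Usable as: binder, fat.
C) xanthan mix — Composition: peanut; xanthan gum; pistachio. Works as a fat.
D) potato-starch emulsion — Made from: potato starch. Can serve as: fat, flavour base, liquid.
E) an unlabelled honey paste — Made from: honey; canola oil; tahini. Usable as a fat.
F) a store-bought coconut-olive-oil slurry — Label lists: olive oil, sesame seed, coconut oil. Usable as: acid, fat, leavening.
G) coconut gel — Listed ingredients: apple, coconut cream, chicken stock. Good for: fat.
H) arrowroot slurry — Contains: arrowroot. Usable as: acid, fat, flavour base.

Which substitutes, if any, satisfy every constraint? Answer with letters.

A: has bacon, so not vegan; has tahini, so not sesame-free — out
B: has rolled oats, so not Whole30-style — no
C: has peanut, so not Whole30-style; has pistachio, so not tree-nut-free — out
D: only potato starch; none excluded — keep
E: has honey, so not vegan; has tahini, so not sesame-free — out
F: has sesame seed, so not sesame-free; has coconut oil, so not coconut-free — no
G: has chicken stock, so not vegan; has coconut cream, so not coconut-free — no
H: only arrowroot; none excluded — keep

D, H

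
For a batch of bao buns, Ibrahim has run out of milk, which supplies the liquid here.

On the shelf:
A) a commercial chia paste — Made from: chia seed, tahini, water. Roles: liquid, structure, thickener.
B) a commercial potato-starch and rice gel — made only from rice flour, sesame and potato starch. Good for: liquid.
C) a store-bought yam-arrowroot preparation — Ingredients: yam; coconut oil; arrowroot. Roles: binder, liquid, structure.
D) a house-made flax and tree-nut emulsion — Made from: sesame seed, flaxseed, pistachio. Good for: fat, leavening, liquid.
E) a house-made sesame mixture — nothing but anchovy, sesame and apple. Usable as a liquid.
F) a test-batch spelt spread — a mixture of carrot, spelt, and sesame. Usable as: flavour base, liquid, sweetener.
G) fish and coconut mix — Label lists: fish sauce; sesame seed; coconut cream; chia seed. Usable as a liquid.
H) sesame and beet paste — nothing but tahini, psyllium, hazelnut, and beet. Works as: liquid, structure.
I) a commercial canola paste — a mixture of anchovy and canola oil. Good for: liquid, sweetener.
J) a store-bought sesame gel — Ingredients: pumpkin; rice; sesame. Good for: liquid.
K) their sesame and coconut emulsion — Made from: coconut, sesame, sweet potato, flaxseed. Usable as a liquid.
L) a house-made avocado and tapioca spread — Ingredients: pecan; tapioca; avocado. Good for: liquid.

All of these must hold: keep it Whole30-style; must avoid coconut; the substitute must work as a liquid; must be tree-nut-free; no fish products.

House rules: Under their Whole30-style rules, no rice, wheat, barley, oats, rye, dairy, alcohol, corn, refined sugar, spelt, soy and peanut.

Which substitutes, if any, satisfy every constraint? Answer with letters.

A: all constraints satisfied — valid
B: has rice flour, so not Whole30-style — no
C: has coconut oil, so not coconut-free — no
D: has pistachio, so not tree-nut-free — reject
E: has anchovy, so not fish-free — no
F: has spelt, so not Whole30-style — out
G: has coconut cream, so not coconut-free; has fish sauce, so not fish-free — out
H: has hazelnut, so not tree-nut-free — no
I: has anchovy, so not fish-free — reject
J: has rice, so not Whole30-style — reject
K: has coconut, so not coconut-free — no
L: has pecan, so not tree-nut-free — no

A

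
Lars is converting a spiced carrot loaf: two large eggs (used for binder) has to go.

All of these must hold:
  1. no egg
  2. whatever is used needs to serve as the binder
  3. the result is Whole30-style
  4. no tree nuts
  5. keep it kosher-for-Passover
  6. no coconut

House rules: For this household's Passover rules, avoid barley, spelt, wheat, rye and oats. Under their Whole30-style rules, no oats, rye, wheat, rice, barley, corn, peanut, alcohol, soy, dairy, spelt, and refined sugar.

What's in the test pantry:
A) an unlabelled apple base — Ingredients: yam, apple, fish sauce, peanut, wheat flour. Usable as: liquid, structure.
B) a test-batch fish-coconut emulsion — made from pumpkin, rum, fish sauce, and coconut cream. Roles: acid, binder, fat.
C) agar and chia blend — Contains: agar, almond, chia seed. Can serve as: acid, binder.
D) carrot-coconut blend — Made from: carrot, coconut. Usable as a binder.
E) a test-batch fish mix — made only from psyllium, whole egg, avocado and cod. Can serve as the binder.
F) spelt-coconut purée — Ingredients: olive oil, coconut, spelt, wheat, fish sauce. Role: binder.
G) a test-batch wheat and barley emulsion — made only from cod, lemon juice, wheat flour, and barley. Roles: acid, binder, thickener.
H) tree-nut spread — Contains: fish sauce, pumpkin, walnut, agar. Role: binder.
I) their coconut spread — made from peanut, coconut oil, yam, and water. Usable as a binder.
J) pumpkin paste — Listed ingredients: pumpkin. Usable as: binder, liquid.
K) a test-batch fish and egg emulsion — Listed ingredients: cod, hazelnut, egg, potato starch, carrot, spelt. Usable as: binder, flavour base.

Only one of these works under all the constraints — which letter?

A: not usable as a binder; has wheat flour, so not kosher-for-Passover (and 1 more) — no
B: has rum, so not Whole30-style; has coconut cream, so not coconut-free — reject
C: has almond, so not tree-nut-free — no
D: has coconut, so not coconut-free — no
E: has whole egg, so not egg-free — no
F: has spelt, so not kosher-for-Passover; has spelt, so not Whole30-style (and 1 more) — out
G: has barley, so not kosher-for-Passover; has barley, so not Whole30-style — out
H: has walnut, so not tree-nut-free — no
I: has peanut, so not Whole30-style; has coconut oil, so not coconut-free — no
J: all constraints satisfied — valid
K: has spelt, so not kosher-for-Passover; has spelt, so not Whole30-style (and 2 more) — out

J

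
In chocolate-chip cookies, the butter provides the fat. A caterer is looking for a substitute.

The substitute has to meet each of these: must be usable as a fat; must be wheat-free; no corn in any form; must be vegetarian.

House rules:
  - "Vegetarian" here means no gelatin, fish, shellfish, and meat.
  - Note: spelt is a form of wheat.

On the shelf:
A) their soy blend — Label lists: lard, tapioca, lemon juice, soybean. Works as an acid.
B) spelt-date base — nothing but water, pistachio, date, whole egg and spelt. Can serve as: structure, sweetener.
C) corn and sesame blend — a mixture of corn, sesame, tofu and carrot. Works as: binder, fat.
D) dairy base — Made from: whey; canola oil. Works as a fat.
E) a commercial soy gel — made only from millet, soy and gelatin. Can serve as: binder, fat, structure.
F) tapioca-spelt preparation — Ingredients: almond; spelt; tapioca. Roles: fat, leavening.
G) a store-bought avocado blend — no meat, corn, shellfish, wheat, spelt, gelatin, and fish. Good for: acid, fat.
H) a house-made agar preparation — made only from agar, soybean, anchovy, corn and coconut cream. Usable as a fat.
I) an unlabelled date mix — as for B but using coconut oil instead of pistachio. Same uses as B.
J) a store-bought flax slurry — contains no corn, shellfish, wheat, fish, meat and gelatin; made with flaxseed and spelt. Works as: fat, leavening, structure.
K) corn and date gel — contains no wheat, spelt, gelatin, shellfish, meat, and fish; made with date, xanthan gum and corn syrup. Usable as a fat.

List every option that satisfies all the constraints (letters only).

A: not usable as a fat; has lard, so not vegetarian — out
B: not usable as a fat; has spelt, so not wheat-free — out
C: has corn, so not corn-free — reject
D: only whey and canola oil; none excluded — keep
E: has gelatin, so not vegetarian — out
F: has spelt, so not wheat-free — no
G: every rule checks out — OK
H: has anchovy, so not vegetarian; has corn, so not corn-free — out
I: not usable as a fat; has spelt, so not wheat-free — no
J: has spelt, so not wheat-free — out
K: has corn syrup, so not corn-free — reject

D, G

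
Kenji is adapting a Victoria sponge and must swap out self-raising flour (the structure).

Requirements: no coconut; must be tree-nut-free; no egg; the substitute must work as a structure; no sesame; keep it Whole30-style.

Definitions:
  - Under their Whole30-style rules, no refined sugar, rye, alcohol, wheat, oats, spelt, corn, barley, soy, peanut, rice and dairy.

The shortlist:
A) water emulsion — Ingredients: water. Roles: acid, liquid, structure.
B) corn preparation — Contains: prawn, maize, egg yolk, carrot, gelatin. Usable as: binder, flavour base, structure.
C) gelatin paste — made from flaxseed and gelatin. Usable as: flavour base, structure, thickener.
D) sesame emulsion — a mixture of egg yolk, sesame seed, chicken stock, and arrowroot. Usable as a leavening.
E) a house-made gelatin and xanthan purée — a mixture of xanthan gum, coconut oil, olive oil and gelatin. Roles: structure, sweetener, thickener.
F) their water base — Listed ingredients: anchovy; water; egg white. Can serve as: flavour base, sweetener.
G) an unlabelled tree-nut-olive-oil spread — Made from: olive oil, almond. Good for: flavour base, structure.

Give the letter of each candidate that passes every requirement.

A, C

A: no tree nuts, Whole30-style — valid
B: has maize, so not Whole30-style; has egg yolk, so not egg-free — out
C: no sesame, no egg — keep
D: not usable as a structure; has sesame seed, so not sesame-free (and 1 more) — out
E: has coconut oil, so not coconut-free — no
F: not usable as a structure; has egg white, so not egg-free — no
G: has almond, so not tree-nut-free — reject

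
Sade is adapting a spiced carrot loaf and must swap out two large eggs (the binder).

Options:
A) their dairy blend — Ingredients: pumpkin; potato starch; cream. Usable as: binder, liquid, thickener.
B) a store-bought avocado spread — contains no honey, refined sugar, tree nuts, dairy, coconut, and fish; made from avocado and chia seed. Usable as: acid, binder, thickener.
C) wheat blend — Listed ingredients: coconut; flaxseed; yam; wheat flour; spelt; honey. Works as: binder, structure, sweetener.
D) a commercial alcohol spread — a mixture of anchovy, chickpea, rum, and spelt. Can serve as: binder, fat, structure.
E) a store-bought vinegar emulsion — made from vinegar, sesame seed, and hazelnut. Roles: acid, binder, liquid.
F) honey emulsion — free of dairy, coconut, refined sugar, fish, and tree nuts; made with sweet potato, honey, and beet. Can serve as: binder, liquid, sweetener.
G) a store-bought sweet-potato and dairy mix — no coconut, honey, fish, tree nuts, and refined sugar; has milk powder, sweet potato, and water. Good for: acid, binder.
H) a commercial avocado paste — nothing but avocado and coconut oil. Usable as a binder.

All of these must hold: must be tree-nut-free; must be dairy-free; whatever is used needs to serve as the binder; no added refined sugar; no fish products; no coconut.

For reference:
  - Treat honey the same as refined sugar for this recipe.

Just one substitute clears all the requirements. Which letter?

A: has cream, so not dairy-free — out
B: works as a binder, no tree nuts, no dairy — valid
C: has coconut, so not coconut-free; has honey, so not no-added-sugar — out
D: has anchovy, so not fish-free — no
E: has hazelnut, so not tree-nut-free — no
F: has honey, so not no-added-sugar — reject
G: has milk powder, so not dairy-free — no
H: has coconut oil, so not coconut-free — no

B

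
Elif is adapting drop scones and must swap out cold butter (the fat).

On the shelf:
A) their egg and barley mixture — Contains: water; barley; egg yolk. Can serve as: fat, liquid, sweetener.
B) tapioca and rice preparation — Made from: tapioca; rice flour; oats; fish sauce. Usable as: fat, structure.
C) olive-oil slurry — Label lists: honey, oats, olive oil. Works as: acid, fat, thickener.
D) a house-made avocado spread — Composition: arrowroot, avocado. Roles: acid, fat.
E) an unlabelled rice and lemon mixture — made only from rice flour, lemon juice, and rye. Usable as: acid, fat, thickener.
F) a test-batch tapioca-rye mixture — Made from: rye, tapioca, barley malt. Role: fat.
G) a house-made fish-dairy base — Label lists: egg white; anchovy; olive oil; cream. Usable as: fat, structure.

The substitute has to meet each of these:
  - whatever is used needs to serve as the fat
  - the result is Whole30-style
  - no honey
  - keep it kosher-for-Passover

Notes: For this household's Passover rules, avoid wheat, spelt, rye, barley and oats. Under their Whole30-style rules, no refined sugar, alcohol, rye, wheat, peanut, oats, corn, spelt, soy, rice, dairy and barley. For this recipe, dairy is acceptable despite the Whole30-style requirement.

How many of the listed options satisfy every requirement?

2

A: has barley, so not kosher-for-Passover; has barley, so not Whole30-style — out
B: has oats, so not kosher-for-Passover; has oats, so not Whole30-style — out
C: has oats, so not kosher-for-Passover; has oats, so not Whole30-style (and 1 more) — reject
D: nothing on the exclusion list — valid
E: has rye, so not kosher-for-Passover; has rice flour, so not Whole30-style — reject
F: has barley malt, so not kosher-for-Passover; has barley malt, so not Whole30-style — no
G: dairy is permitted under the Whole30-style carve-out; nothing else excluded — valid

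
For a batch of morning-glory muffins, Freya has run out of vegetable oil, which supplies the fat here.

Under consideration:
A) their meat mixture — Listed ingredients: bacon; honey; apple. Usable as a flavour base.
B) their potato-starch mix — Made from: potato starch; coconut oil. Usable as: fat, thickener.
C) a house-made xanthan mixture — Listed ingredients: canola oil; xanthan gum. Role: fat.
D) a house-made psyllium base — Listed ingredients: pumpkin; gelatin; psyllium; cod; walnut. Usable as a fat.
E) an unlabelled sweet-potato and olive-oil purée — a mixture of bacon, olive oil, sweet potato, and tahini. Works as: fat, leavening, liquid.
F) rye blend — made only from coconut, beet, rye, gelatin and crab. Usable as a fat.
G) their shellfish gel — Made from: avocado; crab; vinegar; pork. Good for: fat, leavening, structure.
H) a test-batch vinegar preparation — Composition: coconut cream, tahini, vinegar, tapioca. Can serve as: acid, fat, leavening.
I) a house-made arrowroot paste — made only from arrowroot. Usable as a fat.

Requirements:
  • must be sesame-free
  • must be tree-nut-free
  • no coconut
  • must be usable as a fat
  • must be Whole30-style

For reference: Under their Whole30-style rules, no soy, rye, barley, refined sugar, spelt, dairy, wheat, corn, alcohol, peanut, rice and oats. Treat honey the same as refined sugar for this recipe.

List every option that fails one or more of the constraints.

A, B, D, E, F, H

A: not usable as a fat; has honey, so not Whole30-style — reject
B: has coconut oil, so not coconut-free — no
C: nothing on the exclusion list — keep
D: has walnut, so not tree-nut-free — out
E: has tahini, so not sesame-free — reject
F: has rye, so not Whole30-style; has coconut, so not coconut-free — no
G: pork and crab etc. — none of it excluded — keep
H: has coconut cream, so not coconut-free; has tahini, so not sesame-free — out
I: Whole30-style, no coconut — keep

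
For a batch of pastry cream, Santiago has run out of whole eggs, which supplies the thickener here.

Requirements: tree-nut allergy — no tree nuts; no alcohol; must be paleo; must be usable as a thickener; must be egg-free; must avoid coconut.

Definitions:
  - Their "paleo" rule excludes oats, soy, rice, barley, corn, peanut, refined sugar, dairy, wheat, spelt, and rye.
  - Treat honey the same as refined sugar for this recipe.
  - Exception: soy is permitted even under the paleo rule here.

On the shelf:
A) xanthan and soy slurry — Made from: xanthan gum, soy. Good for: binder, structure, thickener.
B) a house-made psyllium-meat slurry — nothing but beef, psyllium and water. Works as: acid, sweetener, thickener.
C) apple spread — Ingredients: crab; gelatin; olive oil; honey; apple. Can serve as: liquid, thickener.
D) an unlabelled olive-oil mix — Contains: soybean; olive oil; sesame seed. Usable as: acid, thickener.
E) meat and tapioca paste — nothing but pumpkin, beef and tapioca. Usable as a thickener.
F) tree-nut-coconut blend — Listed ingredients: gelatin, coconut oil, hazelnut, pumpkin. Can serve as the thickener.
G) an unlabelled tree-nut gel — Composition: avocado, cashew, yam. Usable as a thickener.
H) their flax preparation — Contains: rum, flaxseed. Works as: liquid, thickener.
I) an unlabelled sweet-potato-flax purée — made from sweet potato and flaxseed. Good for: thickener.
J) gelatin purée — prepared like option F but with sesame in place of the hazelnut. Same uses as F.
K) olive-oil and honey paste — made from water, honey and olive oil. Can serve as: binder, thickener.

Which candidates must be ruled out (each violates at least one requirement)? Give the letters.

A: soy is permitted under the paleo carve-out; nothing else excluded — keep
B: only beef, psyllium, and water; none excluded — valid
C: has honey, so not paleo — no
D: soy is permitted under the paleo carve-out; nothing else excluded — valid
E: works as a thickener, no alcohol, no coconut — valid
F: has coconut oil, so not coconut-free; has hazelnut, so not tree-nut-free — no
G: has cashew, so not tree-nut-free — no
H: has rum, so not alcohol-free — reject
I: all constraints satisfied — keep
J: has coconut oil, so not coconut-free — out
K: has honey, so not paleo — reject

C, F, G, H, J, K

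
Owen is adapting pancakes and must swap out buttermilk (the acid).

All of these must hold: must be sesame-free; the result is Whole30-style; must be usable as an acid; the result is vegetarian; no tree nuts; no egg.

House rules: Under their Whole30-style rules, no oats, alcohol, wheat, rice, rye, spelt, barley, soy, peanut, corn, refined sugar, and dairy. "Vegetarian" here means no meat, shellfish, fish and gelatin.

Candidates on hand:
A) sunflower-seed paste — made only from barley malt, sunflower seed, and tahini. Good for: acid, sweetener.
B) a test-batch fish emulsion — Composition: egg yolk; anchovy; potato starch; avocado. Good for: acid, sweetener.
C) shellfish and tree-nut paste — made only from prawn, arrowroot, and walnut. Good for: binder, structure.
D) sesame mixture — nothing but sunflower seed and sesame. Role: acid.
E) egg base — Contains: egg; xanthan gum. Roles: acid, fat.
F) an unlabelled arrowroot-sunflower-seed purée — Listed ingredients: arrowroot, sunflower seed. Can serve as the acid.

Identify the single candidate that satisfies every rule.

F

A: has barley malt, so not Whole30-style; has tahini, so not sesame-free — reject
B: has anchovy, so not vegetarian; has egg yolk, so not egg-free — out
C: not usable as an acid; has prawn, so not vegetarian (and 1 more) — out
D: has sesame, so not sesame-free — out
E: has egg, so not egg-free — no
F: no sesame, no tree nuts — valid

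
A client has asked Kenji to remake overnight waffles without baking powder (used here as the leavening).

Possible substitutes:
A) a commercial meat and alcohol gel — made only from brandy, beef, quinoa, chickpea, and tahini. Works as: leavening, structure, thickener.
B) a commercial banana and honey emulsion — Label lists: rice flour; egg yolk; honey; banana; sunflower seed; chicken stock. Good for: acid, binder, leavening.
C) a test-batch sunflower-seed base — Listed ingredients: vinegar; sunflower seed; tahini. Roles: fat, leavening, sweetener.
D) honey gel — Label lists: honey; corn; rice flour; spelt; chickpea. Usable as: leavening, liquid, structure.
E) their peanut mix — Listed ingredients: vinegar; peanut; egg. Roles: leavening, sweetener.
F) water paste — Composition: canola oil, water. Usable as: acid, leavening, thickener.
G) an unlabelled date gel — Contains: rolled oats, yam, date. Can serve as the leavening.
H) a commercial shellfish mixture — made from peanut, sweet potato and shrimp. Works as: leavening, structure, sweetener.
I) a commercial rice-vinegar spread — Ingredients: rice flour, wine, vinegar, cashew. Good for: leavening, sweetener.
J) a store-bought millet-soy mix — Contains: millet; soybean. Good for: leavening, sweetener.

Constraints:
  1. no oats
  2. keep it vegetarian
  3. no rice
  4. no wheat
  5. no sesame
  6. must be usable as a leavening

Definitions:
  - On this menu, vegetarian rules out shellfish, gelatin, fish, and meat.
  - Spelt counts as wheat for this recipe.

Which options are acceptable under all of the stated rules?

A: has beef, so not vegetarian; has tahini, so not sesame-free — reject
B: has chicken stock, so not vegetarian; has rice flour, so not rice-free — no
C: has tahini, so not sesame-free — out
D: has rice flour, so not rice-free; has spelt, so not wheat-free — reject
E: works as a leavening, no sesame, no oats — OK
F: works as a leavening, vegetarian, no sesame — valid
G: has rolled oats, so not oat-free — reject
H: has shrimp, so not vegetarian — out
I: has rice flour, so not rice-free — no
J: all constraints satisfied — keep

E, F, J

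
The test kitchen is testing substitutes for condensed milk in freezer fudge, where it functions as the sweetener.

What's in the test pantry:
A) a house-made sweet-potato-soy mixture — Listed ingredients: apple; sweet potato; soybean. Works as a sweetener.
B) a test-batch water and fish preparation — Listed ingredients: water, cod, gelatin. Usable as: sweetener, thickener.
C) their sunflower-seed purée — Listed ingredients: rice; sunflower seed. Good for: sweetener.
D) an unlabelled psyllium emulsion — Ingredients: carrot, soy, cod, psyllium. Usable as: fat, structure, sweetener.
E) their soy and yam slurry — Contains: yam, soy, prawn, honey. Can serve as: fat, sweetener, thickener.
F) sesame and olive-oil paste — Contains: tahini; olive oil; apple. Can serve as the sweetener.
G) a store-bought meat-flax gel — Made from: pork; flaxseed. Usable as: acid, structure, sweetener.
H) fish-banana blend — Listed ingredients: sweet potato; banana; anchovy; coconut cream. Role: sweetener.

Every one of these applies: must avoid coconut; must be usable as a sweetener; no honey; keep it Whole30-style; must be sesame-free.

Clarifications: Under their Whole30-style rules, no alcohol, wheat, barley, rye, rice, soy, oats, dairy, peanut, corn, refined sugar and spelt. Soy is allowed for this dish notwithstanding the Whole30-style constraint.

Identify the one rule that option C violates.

Whole30-style

usable as a sweetener: satisfied
Whole30-style: has rice — fails
honey-free: satisfied
sesame-free: satisfied
coconut-free: satisfied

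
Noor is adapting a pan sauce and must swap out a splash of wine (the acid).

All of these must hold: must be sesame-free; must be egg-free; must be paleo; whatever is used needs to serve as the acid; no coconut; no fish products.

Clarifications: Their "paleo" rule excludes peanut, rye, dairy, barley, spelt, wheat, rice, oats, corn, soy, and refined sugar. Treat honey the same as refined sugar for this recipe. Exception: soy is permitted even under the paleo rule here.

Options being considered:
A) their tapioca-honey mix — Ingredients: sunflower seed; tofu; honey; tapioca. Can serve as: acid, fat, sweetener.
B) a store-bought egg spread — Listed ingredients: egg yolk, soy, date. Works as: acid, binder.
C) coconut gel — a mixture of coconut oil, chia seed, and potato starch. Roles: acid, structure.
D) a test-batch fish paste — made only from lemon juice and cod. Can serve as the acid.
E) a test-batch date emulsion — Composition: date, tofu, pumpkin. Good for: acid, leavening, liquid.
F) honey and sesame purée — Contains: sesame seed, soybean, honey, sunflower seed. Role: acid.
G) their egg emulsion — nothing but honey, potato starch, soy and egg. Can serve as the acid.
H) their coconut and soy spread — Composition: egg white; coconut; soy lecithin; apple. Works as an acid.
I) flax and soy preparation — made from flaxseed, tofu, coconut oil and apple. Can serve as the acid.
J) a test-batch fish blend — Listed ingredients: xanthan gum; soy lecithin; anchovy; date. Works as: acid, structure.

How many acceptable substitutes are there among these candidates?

A: has honey, so not paleo — reject
B: has egg yolk, so not egg-free — out
C: has coconut oil, so not coconut-free — no
D: has cod, so not fish-free — out
E: soy is permitted under the paleo carve-out; nothing else excluded — keep
F: has honey, so not paleo; has sesame seed, so not sesame-free — out
G: has honey, so not paleo; has egg, so not egg-free — reject
H: has egg white, so not egg-free; has coconut, so not coconut-free — out
I: has coconut oil, so not coconut-free — no
J: has anchovy, so not fish-free — no

1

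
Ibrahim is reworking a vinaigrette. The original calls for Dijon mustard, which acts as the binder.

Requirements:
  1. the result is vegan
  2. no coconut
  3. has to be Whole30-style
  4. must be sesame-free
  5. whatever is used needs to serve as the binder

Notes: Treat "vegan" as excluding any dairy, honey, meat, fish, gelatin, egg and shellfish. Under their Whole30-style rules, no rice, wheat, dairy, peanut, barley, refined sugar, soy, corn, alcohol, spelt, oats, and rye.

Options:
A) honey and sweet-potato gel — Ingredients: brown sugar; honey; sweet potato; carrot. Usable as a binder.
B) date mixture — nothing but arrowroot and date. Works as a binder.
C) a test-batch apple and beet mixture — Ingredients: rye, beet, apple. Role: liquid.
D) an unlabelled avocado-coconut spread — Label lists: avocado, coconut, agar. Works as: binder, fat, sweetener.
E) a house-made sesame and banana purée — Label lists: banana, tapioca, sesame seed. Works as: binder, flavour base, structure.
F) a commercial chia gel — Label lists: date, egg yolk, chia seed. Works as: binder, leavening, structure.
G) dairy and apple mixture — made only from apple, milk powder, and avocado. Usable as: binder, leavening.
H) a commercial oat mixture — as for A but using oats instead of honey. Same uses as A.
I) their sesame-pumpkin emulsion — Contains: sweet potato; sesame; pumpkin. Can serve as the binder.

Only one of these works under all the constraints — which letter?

B

A: has honey, so not vegan; has brown sugar, so not Whole30-style — out
B: only arrowroot and date; none excluded — keep
C: not usable as a binder; has rye, so not Whole30-style — no
D: has coconut, so not coconut-free — out
E: has sesame seed, so not sesame-free — reject
F: has egg yolk, so not vegan — no
G: has milk powder, so not vegan; has milk powder, so not Whole30-style — no
H: has oats, so not Whole30-style — no
I: has sesame, so not sesame-free — reject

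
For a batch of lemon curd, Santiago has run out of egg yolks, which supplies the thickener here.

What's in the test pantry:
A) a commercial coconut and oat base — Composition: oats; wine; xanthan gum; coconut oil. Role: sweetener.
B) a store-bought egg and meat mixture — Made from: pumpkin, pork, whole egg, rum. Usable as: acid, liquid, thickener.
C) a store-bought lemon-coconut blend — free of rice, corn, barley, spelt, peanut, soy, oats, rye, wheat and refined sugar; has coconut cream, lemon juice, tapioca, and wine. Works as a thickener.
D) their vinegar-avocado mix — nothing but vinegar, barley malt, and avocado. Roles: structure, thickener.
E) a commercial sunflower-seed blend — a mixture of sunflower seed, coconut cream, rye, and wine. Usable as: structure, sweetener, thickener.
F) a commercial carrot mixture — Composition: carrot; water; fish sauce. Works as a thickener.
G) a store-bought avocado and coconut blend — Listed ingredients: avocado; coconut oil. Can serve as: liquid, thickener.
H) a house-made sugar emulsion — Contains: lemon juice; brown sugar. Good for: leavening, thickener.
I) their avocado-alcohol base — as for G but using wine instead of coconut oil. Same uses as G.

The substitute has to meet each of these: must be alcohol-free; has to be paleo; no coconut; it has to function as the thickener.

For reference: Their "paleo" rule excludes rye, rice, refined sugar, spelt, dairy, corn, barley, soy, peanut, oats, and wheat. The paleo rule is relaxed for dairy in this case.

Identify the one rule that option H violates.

paleo

usable as a thickener: satisfied
paleo: has brown sugar — fails
alcohol-free: satisfied
coconut-free: satisfied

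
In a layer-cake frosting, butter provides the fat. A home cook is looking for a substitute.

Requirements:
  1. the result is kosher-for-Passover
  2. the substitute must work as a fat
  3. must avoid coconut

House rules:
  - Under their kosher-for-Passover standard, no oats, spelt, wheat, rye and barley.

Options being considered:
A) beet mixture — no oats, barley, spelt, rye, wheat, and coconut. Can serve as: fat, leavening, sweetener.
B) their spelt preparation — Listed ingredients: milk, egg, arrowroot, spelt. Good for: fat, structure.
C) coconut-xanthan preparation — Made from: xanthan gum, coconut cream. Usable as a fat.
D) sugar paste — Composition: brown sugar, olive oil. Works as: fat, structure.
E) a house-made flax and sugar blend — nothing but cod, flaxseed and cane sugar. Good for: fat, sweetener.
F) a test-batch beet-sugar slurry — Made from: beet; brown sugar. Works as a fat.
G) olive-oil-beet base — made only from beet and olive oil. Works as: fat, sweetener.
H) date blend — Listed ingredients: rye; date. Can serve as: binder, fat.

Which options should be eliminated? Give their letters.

B, C, H

A: every rule checks out — OK
B: has spelt, so not kosher-for-Passover — out
C: has coconut cream, so not coconut-free — no
D: nothing on the exclusion list — keep
E: nothing on the exclusion list — valid
F: no coconut, kosher-for-Passover — keep
G: works as a fat, kosher-for-Passover, no coconut — valid
H: has rye, so not kosher-for-Passover — reject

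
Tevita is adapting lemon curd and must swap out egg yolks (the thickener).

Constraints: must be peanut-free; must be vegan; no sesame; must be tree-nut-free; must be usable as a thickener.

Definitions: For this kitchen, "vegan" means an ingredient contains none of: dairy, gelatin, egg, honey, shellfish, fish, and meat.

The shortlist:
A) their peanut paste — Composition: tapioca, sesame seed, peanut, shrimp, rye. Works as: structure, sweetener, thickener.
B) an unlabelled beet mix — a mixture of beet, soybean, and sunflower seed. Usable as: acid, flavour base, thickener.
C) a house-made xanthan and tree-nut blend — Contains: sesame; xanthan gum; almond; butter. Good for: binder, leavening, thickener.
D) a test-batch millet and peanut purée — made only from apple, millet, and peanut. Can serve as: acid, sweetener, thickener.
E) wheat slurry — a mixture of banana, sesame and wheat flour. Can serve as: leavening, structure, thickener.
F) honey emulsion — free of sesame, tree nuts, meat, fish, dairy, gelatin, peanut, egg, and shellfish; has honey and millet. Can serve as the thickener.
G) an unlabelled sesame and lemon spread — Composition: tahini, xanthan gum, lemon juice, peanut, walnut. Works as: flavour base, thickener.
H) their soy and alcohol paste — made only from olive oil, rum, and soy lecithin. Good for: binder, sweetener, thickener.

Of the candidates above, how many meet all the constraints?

2

A: has shrimp, so not vegan; has peanut, so not peanut-free (and 1 more) — reject
B: only soybean, beet, and sunflower seed; none excluded — OK
C: has butter, so not vegan; has almond, so not tree-nut-free (and 1 more) — out
D: has peanut, so not peanut-free — no
E: has sesame, so not sesame-free — no
F: has honey, so not vegan — reject
G: has walnut, so not tree-nut-free; has peanut, so not peanut-free (and 1 more) — no
H: only rum, soy lecithin and olive oil; none excluded — keep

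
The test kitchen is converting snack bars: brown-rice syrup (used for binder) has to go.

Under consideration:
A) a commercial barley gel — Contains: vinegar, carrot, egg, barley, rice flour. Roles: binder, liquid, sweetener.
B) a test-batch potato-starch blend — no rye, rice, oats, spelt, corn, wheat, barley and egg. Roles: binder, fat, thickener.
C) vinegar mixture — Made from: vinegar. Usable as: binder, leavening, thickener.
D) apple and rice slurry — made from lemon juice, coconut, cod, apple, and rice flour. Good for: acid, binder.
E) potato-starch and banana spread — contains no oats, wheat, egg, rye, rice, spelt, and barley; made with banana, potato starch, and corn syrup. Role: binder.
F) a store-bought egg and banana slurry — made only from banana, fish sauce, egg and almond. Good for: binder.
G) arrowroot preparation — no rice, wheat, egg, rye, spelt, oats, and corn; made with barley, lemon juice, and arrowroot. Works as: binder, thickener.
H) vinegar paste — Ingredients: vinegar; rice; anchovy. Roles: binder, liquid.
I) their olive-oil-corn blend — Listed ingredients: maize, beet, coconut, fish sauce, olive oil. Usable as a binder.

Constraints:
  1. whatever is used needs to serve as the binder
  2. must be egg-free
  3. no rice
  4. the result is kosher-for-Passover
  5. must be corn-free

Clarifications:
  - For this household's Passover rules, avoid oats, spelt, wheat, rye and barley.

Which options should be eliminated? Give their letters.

A: has barley, so not kosher-for-Passover; has rice flour, so not rice-free (and 1 more) — no
B: no corn, no egg — keep
C: every rule checks out — keep
D: has rice flour, so not rice-free — out
E: has corn syrup, so not corn-free — out
F: has egg, so not egg-free — no
G: has barley, so not kosher-for-Passover — out
H: has rice, so not rice-free — no
I: has maize, so not corn-free — out

A, D, E, F, G, H, I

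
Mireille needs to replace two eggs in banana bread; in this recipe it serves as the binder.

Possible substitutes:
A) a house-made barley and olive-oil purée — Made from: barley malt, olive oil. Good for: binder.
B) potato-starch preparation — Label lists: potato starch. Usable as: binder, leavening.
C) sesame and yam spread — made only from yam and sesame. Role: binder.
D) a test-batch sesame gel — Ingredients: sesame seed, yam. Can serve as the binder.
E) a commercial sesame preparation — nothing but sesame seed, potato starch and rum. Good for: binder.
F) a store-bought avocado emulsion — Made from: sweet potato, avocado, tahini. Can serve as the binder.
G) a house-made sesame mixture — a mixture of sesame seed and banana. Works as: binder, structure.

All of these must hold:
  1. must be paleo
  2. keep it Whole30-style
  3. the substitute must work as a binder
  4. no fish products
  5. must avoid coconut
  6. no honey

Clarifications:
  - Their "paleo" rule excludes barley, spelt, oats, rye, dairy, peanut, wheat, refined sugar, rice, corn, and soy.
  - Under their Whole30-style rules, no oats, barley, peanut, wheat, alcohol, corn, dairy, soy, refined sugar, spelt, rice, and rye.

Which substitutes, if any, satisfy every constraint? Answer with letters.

A: has barley malt, so not paleo; has barley malt, so not Whole30-style — reject
B: all constraints satisfied — valid
C: works as a binder, no honey, paleo — OK
D: only sesame seed and yam; none excluded — valid
E: has rum, so not Whole30-style — out
F: only tahini, avocado and sweet potato; none excluded — OK
G: no fish, paleo — keep

B, C, D, F, G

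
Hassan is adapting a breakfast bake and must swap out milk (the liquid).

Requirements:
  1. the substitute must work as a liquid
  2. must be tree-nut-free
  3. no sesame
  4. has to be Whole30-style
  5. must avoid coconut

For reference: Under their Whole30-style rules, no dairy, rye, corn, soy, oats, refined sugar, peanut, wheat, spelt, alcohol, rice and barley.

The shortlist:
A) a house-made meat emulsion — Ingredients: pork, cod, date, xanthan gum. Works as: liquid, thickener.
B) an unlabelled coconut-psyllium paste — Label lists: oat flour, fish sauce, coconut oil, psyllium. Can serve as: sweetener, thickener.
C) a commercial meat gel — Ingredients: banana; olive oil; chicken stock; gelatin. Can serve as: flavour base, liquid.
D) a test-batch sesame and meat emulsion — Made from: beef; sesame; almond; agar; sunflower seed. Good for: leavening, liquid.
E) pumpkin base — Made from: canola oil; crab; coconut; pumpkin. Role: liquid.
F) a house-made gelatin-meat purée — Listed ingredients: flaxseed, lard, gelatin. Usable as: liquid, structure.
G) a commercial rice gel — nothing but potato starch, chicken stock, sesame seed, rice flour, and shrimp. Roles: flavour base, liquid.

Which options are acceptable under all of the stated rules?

A, C, F

A: works as a liquid, no sesame, Whole30-style — keep
B: not usable as a liquid; has oat flour, so not Whole30-style (and 1 more) — out
C: gelatin and chicken stock etc. — none of it excluded — keep
D: has almond, so not tree-nut-free; has sesame, so not sesame-free — no
E: has coconut, so not coconut-free — reject
F: nothing on the exclusion list — valid
G: has rice flour, so not Whole30-style; has sesame seed, so not sesame-free — reject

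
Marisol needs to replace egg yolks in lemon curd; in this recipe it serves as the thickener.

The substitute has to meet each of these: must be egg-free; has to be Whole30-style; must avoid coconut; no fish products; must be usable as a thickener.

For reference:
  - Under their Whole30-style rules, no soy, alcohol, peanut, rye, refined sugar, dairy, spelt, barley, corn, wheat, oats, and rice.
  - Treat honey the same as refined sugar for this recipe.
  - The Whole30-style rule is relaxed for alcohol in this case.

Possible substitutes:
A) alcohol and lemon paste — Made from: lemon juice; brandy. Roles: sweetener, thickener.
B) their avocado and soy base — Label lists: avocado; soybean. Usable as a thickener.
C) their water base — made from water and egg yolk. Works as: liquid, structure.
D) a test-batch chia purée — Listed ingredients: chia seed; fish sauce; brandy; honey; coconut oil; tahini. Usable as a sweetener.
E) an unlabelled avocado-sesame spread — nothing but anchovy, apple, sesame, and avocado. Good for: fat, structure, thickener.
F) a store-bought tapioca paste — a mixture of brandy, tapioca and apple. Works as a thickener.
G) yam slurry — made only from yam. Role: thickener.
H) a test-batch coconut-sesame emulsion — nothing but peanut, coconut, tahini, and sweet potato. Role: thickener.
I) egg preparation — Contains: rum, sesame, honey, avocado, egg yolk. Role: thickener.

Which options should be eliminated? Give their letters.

A: alcohol is permitted under the Whole30-style carve-out; nothing else excluded — keep
B: has soybean, so not Whole30-style — no
C: not usable as a thickener; has egg yolk, so not egg-free — no
D: not usable as a thickener; has honey, so not Whole30-style (and 2 more) — out
E: has anchovy, so not fish-free — out
F: alcohol is permitted under the Whole30-style carve-out; nothing else excluded — OK
G: nothing on the exclusion list — keep
H: has peanut, so not Whole30-style; has coconut, so not coconut-free — no
I: has honey, so not Whole30-style; has egg yolk, so not egg-free — no

B, C, D, E, H, I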